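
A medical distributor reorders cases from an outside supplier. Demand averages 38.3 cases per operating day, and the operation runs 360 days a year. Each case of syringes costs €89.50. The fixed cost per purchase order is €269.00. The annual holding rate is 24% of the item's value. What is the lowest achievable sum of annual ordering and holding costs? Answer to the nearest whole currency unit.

TC* ≈ €12,623

Annual demand D = 38.3 × 360 = 13,788.
Holding cost H = 0.24 × €89.50 = €21.4800 per unit per year.
Q* = √(2DS/H) = √(2 × 13,788 × 269 / 21.48) ≈ 587.66.
At Q*, ordering cost (D/Q*)S equals holding cost (Q*/2)H, each = √(DSH/2).
Minimum total = √(2DSH) = √(2 × 13,788 × 269 × 21.48) ≈ 12622.893.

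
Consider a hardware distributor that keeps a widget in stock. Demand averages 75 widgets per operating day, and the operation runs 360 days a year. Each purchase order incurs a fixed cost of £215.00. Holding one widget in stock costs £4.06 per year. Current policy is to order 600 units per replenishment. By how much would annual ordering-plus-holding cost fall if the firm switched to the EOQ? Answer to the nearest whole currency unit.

Annual demand D = 75 × 360 = 27,000.
EOQ = √(2DS/H) = √(2 × 27,000 × 215 / 4.06) ≈ 1691.04.
Cost at Q* = (D/Q*)S + (Q*/2)H = √(2DSH) ≈ £6,865.61.
Cost at Q = 600: (27,000/600)×215 + (600/2)×4.06 = £9,675.00 + £1,218.00 = £10,893.00.
Excess = £10,893.00 − £6,865.61 = £4,027.39.

Extra cost ≈ £4,027 per year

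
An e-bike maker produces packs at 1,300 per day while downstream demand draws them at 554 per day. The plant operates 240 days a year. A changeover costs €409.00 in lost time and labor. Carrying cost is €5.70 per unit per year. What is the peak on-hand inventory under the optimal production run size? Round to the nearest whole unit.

I_max ≈ 3,309 packs

Annual demand D = 554 × 240 = 132,960.
Production build-up factor (1 − d/p) = 1 − 554/1,300 = 0.5738.
Q* = √(2DS / (H(1 − d/p))) = √(2 × 132,960 × 409 / (5.7 × 0.5738)).
= √(108,761,280 / 3.2709) ≈ 5766.363.
Maximum inventory = Q*(1 − d/p) = 5766.363 × 0.5738 ≈ 3309.005.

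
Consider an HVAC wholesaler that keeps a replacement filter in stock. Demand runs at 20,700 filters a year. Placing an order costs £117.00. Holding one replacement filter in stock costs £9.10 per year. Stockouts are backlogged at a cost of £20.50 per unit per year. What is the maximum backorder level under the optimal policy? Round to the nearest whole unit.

With planned backorders, Q* = √(2DS/H) · √((H+B)/B).
√(2DS/H) = √(2 × 20,700 × 117 / 9.1) = 729.579.
√((H+B)/B) = √((9.1+20.5)/20.5) = 1.2016.
Q* ≈ 876.680.
S* = Q* · H/(H+B) = 876.680 × 9.1/29.6 ≈ 269.520.

S* ≈ 270 filters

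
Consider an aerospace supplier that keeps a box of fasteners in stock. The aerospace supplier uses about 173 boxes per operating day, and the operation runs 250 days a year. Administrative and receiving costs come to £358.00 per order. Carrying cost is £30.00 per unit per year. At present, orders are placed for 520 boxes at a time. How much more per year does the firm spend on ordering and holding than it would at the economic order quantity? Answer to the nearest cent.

Annual demand D = 173 × 250 = 43,250.
EOQ = √(2DS/H) = √(2 × 43,250 × 358 / 30) ≈ 1015.99.
Cost at Q* = (D/Q*)S + (Q*/2)H = √(2DSH) ≈ £30,479.67.
Cost at Q = 520: (43,250/520)×358 + (520/2)×30 = £29,775.96 + £7,800.00 = £37,575.96.
Excess = £37,575.96 − £30,479.67 = £7,096.30.

Extra cost ≈ £7,096.30 per year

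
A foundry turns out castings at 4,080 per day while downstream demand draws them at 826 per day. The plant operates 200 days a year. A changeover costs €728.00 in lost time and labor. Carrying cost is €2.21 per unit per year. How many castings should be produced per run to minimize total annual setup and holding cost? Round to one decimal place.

Annual demand D = 826 × 200 = 165,200.
Production build-up factor (1 − d/p) = 1 − 826/4,080 = 0.7975.
Q* = √(2DS / (H(1 − d/p))) = √(2 × 165,200 × 728 / (2.21 × 0.7975)).
= √(240,531,200 / 1.7626) ≈ 11681.830.

Q* ≈ 11,681.8 castings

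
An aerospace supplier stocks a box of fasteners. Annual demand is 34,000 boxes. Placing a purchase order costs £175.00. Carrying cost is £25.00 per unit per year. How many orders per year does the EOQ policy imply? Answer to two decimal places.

Q* = √(2DS/H) = √(2 × 34,000 × 175 / 25) ≈ 689.93.
Orders per year = D / Q* = 34,000 / 689.93 ≈ 49.281.

N ≈ 49.28 orders per year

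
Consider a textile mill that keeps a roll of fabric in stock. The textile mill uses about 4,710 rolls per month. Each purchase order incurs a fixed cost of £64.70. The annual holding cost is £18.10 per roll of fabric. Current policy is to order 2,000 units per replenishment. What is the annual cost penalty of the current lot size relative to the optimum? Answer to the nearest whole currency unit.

Annual demand D = 4,710 × 12 = 56,520.
EOQ = √(2DS/H) = √(2 × 56,520 × 64.7 / 18.1) ≈ 635.67.
Cost at Q* = (D/Q*)S + (Q*/2)H = √(2DSH) ≈ £11,505.55.
Cost at Q = 2,000: (56,520/2,000)×64.7 + (2,000/2)×18.1 = £1,828.42 + £18,100.00 = £19,928.42.
Excess = £19,928.42 − £11,505.55 = £8,422.87.

Extra cost ≈ £8,423 per year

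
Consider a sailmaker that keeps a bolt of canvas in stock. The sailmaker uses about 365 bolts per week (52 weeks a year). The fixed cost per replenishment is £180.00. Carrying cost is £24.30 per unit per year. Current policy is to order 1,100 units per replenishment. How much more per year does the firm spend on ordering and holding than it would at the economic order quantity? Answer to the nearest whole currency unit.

Annual demand D = 365 × 52 = 18,980.
EOQ = √(2DS/H) = √(2 × 18,980 × 180 / 24.3) ≈ 530.27.
Cost at Q* = (D/Q*)S + (Q*/2)H = √(2DSH) ≈ £12,885.54.
Cost at Q = 1,100: (18,980/1,100)×180 + (1,100/2)×24.3 = £3,105.82 + £13,365.00 = £16,470.82.
Excess = £16,470.82 − £12,885.54 = £3,585.28.

Extra cost ≈ £3,585 per year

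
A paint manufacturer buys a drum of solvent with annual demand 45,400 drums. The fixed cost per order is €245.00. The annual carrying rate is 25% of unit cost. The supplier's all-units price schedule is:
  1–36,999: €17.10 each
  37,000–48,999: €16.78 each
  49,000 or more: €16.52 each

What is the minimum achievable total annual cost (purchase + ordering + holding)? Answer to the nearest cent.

TC* ≈ €786,092.01

Holding cost per unit per year at price C is H = 0.25·C.
For each price level, check whether its EOQ is feasible; otherwise the best quantity at that price is the breakpoint.
EOQ at €17.10 = 2281.2 (feasible in tier 1): TC = 45,400×€17.10 + (45,400/2281.2)×245 + (2281.2/2)×0.25×€17.10 = €786,092.01.
EOQ at €16.78 = 2302.8 < 37000, so use break Q=37000: TC = 45,400×€16.78 + (45,400/37000.0)×245 + (37000.0/2)×0.25×€16.78 = €839,720.12.
EOQ at €16.52 = 2320.9 < 49000, so use break Q=49000: TC = 45,400×€16.52 + (45,400/49000.0)×245 + (49000.0/2)×0.25×€16.52 = €851,420.00.
Lowest total cost among the candidates is at Q = 2281.2.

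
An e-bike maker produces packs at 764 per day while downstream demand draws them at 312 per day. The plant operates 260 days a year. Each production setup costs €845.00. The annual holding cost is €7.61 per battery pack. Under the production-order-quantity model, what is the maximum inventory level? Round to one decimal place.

Annual demand D = 312 × 260 = 81,120.
Production build-up factor (1 − d/p) = 1 − 312/764 = 0.5916.
Q* = √(2DS / (H(1 − d/p))) = √(2 × 81,120 × 845 / (7.61 × 0.5916)).
= √(137,092,800 / 4.5023) ≈ 5518.137.
Maximum inventory = Q*(1 − d/p) = 5518.137 × 0.5916 ≈ 3264.657.

I_max ≈ 3,264.7 packs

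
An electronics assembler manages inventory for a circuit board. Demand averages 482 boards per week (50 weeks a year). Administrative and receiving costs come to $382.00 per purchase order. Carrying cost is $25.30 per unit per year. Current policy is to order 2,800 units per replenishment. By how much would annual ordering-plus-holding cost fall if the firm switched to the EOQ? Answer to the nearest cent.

Annual demand D = 482 × 50 = 24,100.
EOQ = √(2DS/H) = √(2 × 24,100 × 382 / 25.3) ≈ 853.09.
Cost at Q* = (D/Q*)S + (Q*/2)H = √(2DSH) ≈ $21,583.18.
Cost at Q = 2,800: (24,100/2,800)×382 + (2,800/2)×25.3 = $3,287.93 + $35,420.00 = $38,707.93.
Excess = $38,707.93 − $21,583.18 = $17,124.75.

Extra cost ≈ $17,124.75 per year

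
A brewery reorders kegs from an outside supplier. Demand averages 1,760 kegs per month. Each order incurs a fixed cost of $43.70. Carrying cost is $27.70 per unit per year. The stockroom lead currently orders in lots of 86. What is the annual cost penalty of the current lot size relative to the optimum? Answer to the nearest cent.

Extra cost ≈ $4,772.41 per year

Annual demand D = 1,760 × 12 = 21,120.
EOQ = √(2DS/H) = √(2 × 21,120 × 43.7 / 27.7) ≈ 258.14.
Cost at Q* = (D/Q*)S + (Q*/2)H = √(2DSH) ≈ $7,150.60.
Cost at Q = 86: (21,120/86)×43.7 + (86/2)×27.7 = $10,731.91 + $1,191.10 = $11,923.01.
Excess = $11,923.01 − $7,150.60 = $4,772.41.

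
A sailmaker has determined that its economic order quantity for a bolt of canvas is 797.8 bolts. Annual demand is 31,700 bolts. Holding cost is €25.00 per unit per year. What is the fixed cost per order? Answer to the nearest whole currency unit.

Invert the EOQ relation Q*² = 2DS/H.
From Q* = √(2DS/H): S = Q*²H / (2D) = 797.8² × 25 / (2 × 31,700) = 250.9798.

S ≈ €251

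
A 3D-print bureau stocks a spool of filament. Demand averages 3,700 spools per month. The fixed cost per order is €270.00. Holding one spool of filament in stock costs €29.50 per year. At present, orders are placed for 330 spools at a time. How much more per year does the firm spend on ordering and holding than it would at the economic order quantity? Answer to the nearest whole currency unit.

Extra cost ≈ €14,600 per year

Annual demand D = 3,700 × 12 = 44,400.
EOQ = √(2DS/H) = √(2 × 44,400 × 270 / 29.5) ≈ 901.52.
Cost at Q* = (D/Q*)S + (Q*/2)H = √(2DSH) ≈ €26,594.96.
Cost at Q = 330: (44,400/330)×270 + (330/2)×29.5 = €36,327.27 + €4,867.50 = €41,194.77.
Excess = €41,194.77 − €26,594.96 = €14,599.81.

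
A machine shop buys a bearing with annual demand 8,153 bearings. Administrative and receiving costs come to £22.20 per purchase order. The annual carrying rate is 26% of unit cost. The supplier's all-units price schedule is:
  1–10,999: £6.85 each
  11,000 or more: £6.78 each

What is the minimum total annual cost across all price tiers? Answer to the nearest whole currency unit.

TC* ≈ £56,651

Holding cost per unit per year at price C is H = 0.26·C.
Candidates are each tier's EOQ (if it falls in that tier) and each price-break quantity.
EOQ at £6.85 = 450.8 (feasible in tier 1): TC = 8,153×£6.85 + (8,153/450.8)×22.2 + (450.8/2)×0.26×£6.85 = £56,650.99.
EOQ at £6.78 = 453.2 < 11000, so use break Q=11000: TC = 8,153×£6.78 + (8,153/11000.0)×22.2 + (11000.0/2)×0.26×£6.78 = £64,989.19.
Lowest total cost among the candidates is at Q = 450.8.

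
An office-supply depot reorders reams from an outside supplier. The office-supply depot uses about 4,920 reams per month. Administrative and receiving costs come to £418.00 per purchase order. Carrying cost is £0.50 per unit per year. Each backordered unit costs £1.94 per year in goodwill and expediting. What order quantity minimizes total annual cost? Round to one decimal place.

Q* ≈ 11,142.6 reams

Annual demand D = 4,920 × 12 = 59,040.
With planned backorders, Q* = √(2DS/H) · √((H+B)/B).
√(2DS/H) = √(2 × 59,040 × 418 / 0.5) = 9935.536.
√((H+B)/B) = √((0.5+1.94)/1.94) = 1.1215.
Q* ≈ 11142.570.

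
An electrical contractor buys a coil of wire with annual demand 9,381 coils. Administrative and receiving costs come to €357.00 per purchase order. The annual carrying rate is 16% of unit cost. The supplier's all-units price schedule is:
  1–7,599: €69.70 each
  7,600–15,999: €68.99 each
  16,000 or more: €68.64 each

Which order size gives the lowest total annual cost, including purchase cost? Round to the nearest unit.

Q* ≈ 775 coils

Holding cost per unit per year at price C is H = 0.16·C.
Candidates are each tier's EOQ (if it falls in that tier) and each price-break quantity.
EOQ at €69.70 = 775.0 (feasible in tier 1): TC = 9,381×€69.70 + (9,381/775.0)×357 + (775.0/2)×0.16×€69.70 = €662,498.41.
EOQ at €68.99 = 779.0 < 7600, so use break Q=7600: TC = 9,381×€68.99 + (9,381/7600.0)×357 + (7600.0/2)×0.16×€68.99 = €689,581.77.
EOQ at €68.64 = 781.0 < 16000, so use break Q=16000: TC = 9,381×€68.64 + (9,381/16000.0)×357 + (16000.0/2)×0.16×€68.64 = €731,980.35.
Lowest total cost is €662,498.41 at Q = 775.0.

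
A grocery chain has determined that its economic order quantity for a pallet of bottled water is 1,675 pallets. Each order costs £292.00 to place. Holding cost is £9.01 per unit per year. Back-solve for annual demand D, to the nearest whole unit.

D ≈ 43,285 pallets per year

The basic EOQ model gives Q* = √(2DS/H); rearrange for the unknown.
From Q* = √(2DS/H): D = Q*²H / (2S) = 1,675² × 9.01 / (2 × 292) = 43285.413.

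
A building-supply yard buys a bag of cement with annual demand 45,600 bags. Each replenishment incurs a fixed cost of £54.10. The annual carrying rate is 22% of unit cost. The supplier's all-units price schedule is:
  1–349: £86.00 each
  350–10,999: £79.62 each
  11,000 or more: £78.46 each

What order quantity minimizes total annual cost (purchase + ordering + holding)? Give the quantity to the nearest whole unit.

Q* ≈ 531 bags

Holding cost per unit per year at price C is H = 0.22·C.
Candidates are each tier's EOQ (if it falls in that tier) and each price-break quantity.
Tier 1 (£86.00): EOQ = 510.7 exceeds tier's upper bound 349, so this tier is dominated.
EOQ at £79.62 = 530.7 (feasible in tier 2): TC = 45,600×£79.62 + (45,600/530.7)×54.1 + (530.7/2)×0.22×£79.62 = £3,639,968.48.
EOQ at £78.46 = 534.6 < 11000, so use break Q=11000: TC = 45,600×£78.46 + (45,600/11000.0)×54.1 + (11000.0/2)×0.22×£78.46 = £3,672,936.87.
Lowest total cost is £3,639,968.48 at Q = 530.7.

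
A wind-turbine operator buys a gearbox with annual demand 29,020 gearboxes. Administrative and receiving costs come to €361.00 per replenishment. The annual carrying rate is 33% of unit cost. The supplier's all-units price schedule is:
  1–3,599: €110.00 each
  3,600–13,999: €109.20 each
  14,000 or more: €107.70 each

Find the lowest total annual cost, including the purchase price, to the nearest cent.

Holding cost per unit per year at price C is H = 0.33·C.
Evaluate total cost at each tier's feasible EOQ or, if the EOQ is below the tier, at the tier's minimum quantity.
EOQ at €110.00 = 759.7 (feasible in tier 1): TC = 29,020×€110.00 + (29,020/759.7)×361 + (759.7/2)×0.33×€110.00 = €3,219,778.50.
EOQ at €109.20 = 762.5 < 3600, so use break Q=3600: TC = 29,020×€109.20 + (29,020/3600.0)×361 + (3600.0/2)×0.33×€109.20 = €3,236,758.86.
EOQ at €107.70 = 767.8 < 14000, so use break Q=14000: TC = 29,020×€107.70 + (29,020/14000.0)×361 + (14000.0/2)×0.33×€107.70 = €3,374,989.30.
Lowest total cost among the candidates is at Q = 759.7.

TC* ≈ €3,219,778.50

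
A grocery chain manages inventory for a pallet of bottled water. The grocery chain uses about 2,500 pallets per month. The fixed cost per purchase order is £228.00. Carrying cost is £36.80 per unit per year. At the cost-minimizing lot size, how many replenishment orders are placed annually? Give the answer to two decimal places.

Annual demand D = 2,500 × 12 = 30,000.
The optimal lot size = √(2DS/H) = √(2 × 30,000 × 228 / 36.8) ≈ 609.70.
Orders per year = D / Q* = 30,000 / 609.70 ≈ 49.204.

N ≈ 49.20 orders per year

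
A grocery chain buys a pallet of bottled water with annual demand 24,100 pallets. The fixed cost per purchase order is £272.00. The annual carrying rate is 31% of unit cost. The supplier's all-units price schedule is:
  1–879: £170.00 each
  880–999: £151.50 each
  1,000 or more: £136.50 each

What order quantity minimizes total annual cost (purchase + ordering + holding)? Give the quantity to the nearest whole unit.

Holding cost per unit per year at price C is H = 0.31·C.
For each price level, check whether its EOQ is feasible; otherwise the best quantity at that price is the breakpoint.
EOQ at £170.00 = 498.8 (feasible in tier 1): TC = 24,100×£170.00 + (24,100/498.8)×272 + (498.8/2)×0.31×£170.00 = £4,123,285.32.
EOQ at £151.50 = 528.3 < 880, so use break Q=880: TC = 24,100×£151.50 + (24,100/880.0)×272 + (880.0/2)×0.31×£151.50 = £3,679,263.69.
EOQ at £136.50 = 556.6 < 1000, so use break Q=1000: TC = 24,100×£136.50 + (24,100/1000.0)×272 + (1000.0/2)×0.31×£136.50 = £3,317,362.70.
Lowest total cost is £3,317,362.70 at Q = 1000.0.

Q* ≈ 1,000 pallets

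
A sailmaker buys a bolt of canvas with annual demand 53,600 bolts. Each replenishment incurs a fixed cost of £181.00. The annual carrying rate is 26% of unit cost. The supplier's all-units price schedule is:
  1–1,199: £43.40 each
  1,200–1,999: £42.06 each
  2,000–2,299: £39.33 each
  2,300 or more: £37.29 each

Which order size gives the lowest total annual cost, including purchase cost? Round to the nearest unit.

Holding cost per unit per year at price C is H = 0.26·C.
Candidates are each tier's EOQ (if it falls in that tier) and each price-break quantity.
Tier 1 (£43.40): EOQ = 1311.3 exceeds tier's upper bound 1199, so this tier is dominated.
EOQ at £42.06 = 1332.0 (feasible in tier 2): TC = 53,600×£42.06 + (53,600/1332.0)×181 + (1332.0/2)×0.26×£42.06 = £2,268,982.59.
EOQ at £39.33 = 1377.5 < 2000, so use break Q=2000: TC = 53,600×£39.33 + (53,600/2000.0)×181 + (2000.0/2)×0.26×£39.33 = £2,123,164.60.
EOQ at £37.29 = 1414.7 < 2300, so use break Q=2300: TC = 53,600×£37.29 + (53,600/2300.0)×181 + (2300.0/2)×0.26×£37.29 = £2,014,111.80.
Lowest total cost is £2,014,111.80 at Q = 2300.0.

Q* ≈ 2,300 bolts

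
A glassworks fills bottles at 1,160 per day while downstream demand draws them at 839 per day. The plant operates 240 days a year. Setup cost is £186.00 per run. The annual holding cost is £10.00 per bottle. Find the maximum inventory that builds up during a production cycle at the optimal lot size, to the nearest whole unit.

Annual demand D = 839 × 240 = 201,360.
Production build-up factor (1 − d/p) = 1 − 839/1,160 = 0.2767.
Q* = √(2DS / (H(1 − d/p))) = √(2 × 201,360 × 186 / (10 × 0.2767)).
= √(74,905,920 / 2.7672) ≈ 5202.769.
Maximum inventory = Q*(1 − d/p) = 5202.769 × 0.2767 ≈ 1439.732.

I_max ≈ 1,440 bottles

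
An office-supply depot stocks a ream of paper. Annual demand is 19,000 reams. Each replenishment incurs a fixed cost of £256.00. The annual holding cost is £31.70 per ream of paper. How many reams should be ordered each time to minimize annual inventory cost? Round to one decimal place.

Q* ≈ 554.0 reams

EOQ = √(2DS / H) = √(2 × 19,000 × 256 / 31.7).
= √(9,728,000 / 31.7) = √306,876.9716 ≈ 553.965.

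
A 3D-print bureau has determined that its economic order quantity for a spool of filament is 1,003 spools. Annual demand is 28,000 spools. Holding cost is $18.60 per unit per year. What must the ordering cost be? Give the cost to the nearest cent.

Invert the EOQ relation Q*² = 2DS/H.
From Q* = √(2DS/H): S = Q*²H / (2D) = 1,003² × 18.6 / (2 × 28,000) = 334.1387.

S ≈ $334.14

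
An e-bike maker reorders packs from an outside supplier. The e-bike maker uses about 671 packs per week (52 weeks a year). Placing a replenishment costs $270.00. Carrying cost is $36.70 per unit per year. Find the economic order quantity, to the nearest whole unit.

Annual demand D = 671 × 52 = 34,892.
EOQ = √(2DS / H) = √(2 × 34,892 × 270 / 36.7).
= √(18,841,680 / 36.7) = √513,397.2752 ≈ 716.517.

Q* ≈ 717 packs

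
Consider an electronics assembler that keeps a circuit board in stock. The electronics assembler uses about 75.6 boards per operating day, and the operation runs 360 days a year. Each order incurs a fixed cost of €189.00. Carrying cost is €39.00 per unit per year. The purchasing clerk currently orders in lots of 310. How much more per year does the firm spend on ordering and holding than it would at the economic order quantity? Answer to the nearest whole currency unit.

Extra cost ≈ €2,608 per year

Annual demand D = 75.6 × 360 = 27,216.
EOQ = √(2DS/H) = √(2 × 27,216 × 189 / 39) ≈ 513.60.
Cost at Q* = (D/Q*)S + (Q*/2)H = √(2DSH) ≈ €20,030.43.
Cost at Q = 310: (27,216/310)×189 + (310/2)×39 = €16,592.98 + €6,045.00 = €22,637.98.
Excess = €22,637.98 − €20,030.43 = €2,607.55.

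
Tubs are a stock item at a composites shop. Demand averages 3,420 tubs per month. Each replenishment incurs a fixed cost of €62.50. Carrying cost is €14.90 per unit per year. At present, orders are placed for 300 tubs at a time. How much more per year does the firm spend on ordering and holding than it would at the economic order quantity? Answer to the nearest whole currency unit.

Annual demand D = 3,420 × 12 = 41,040.
EOQ = √(2DS/H) = √(2 × 41,040 × 62.5 / 14.9) ≈ 586.77.
Cost at Q* = (D/Q*)S + (Q*/2)H = √(2DSH) ≈ €8,742.83.
Cost at Q = 300: (41,040/300)×62.5 + (300/2)×14.9 = €8,550.00 + €2,235.00 = €10,785.00.
Excess = €10,785.00 − €8,742.83 = €2,042.17.

Extra cost ≈ €2,042 per year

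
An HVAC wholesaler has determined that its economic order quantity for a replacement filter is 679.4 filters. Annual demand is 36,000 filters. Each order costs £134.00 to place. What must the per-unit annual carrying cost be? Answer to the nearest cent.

H ≈ £20.90

Squaring Q* = √(2DS/H) gives Q*² = 2DS/H.
From Q* = √(2DS/H): H = 2DS / Q*² = 2 × 36,000 × 134 / 679.4² = 20.9019.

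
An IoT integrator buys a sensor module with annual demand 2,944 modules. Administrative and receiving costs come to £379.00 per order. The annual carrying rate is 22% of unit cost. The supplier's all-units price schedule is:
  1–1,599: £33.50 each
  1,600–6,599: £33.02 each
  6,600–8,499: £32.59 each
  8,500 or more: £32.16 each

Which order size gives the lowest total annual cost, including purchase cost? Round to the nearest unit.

Q* ≈ 550 modules

Holding cost per unit per year at price C is H = 0.22·C.
For each price level, check whether its EOQ is feasible; otherwise the best quantity at that price is the breakpoint.
EOQ at £33.50 = 550.3 (feasible in tier 1): TC = 2,944×£33.50 + (2,944/550.3)×379 + (550.3/2)×0.22×£33.50 = £102,679.43.
EOQ at £33.02 = 554.2 < 1600, so use break Q=1600: TC = 2,944×£33.02 + (2,944/1600.0)×379 + (1600.0/2)×0.22×£33.02 = £103,719.76.
EOQ at £32.59 = 557.9 < 6600, so use break Q=6600: TC = 2,944×£32.59 + (2,944/6600.0)×379 + (6600.0/2)×0.22×£32.59 = £119,774.36.
EOQ at £32.16 = 561.6 < 8500, so use break Q=8500: TC = 2,944×£32.16 + (2,944/8500.0)×379 + (8500.0/2)×0.22×£32.16 = £124,879.91.
Lowest total cost is £102,679.43 at Q = 550.3.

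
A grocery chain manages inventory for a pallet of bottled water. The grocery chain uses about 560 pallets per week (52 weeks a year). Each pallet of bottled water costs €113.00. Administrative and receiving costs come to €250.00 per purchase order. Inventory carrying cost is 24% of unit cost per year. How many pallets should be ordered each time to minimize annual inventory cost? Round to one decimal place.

Q* ≈ 732.7 pallets

Annual demand D = 560 × 52 = 29,120.
Holding cost H = 0.24 × €113.00 = €27.1200 per unit per year.
EOQ = √(2DS / H) = √(2 × 29,120 × 250 / 27.12).
= √(14,560,000 / 27.12) = √536,873.1563 ≈ 732.716.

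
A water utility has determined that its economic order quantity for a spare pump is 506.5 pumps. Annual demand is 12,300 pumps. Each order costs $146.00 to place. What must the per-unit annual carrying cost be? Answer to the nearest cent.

H ≈ $14.00

The basic EOQ model gives Q* = √(2DS/H); rearrange for the unknown.
From Q* = √(2DS/H): H = 2DS / Q*² = 2 × 12,300 × 146 / 506.5² = 14.0000.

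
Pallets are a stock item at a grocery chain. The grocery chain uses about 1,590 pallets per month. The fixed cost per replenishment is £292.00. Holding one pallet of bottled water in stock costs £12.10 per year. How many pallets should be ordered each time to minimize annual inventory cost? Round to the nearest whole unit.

Annual demand D = 1,590 × 12 = 19,080.
EOQ = √(2DS / H) = √(2 × 19,080 × 292 / 12.1).
= √(11,142,720 / 12.1) = √920,885.9504 ≈ 959.628.

Q* ≈ 960 pallets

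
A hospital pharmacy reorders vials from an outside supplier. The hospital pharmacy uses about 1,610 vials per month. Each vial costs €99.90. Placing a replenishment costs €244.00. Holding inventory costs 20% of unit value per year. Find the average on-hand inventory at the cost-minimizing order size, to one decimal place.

Annual demand D = 1,610 × 12 = 19,320.
Holding cost H = 0.20 × €99.90 = €19.9800 per unit per year.
The optimal lot size = √(2DS/H) = √(2 × 19,320 × 244 / 19.98) ≈ 686.94.
Average inventory = Q*/2 ≈ 686.94 / 2 = 343.468.

Average inventory ≈ 343.5 vials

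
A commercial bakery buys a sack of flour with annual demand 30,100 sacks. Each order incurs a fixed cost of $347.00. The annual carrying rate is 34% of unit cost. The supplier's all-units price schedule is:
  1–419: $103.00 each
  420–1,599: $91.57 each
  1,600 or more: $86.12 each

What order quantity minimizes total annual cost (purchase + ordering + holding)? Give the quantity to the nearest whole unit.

Holding cost per unit per year at price C is H = 0.34·C.
Evaluate total cost at each tier's feasible EOQ or, if the EOQ is below the tier, at the tier's minimum quantity.
Tier 1 ($103.00): EOQ = 772.3 exceeds tier's upper bound 419, so this tier is dominated.
EOQ at $91.57 = 819.1 (feasible in tier 2): TC = 30,100×$91.57 + (30,100/819.1)×347 + (819.1/2)×0.34×$91.57 = $2,781,759.28.
EOQ at $86.12 = 844.6 < 1600, so use break Q=1600: TC = 30,100×$86.12 + (30,100/1600.0)×347 + (1600.0/2)×0.34×$86.12 = $2,622,164.58.
Lowest total cost is $2,622,164.58 at Q = 1600.0.

Q* ≈ 1,600 sacks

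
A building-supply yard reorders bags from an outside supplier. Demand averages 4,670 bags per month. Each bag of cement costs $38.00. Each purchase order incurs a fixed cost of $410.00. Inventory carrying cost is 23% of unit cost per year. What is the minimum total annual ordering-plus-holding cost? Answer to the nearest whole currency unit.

Annual demand D = 4,670 × 12 = 56,040.
Holding cost H = 0.23 × $38.00 = $8.7400 per unit per year.
Q* = √(2DS/H) = √(2 × 56,040 × 410 / 8.74) ≈ 2292.98.
At the optimum the two cost components are equal, so total cost = 2·(Q*/2)H = Q*·H.
Minimum total = √(2DSH) = √(2 × 56,040 × 410 × 8.74) ≈ 20040.645.

TC* ≈ $20,041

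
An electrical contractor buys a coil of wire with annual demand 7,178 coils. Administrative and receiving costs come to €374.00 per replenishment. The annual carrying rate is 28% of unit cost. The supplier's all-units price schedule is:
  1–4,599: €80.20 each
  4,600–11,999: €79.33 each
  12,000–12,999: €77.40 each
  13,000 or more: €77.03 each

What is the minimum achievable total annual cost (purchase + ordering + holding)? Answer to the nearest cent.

Holding cost per unit per year at price C is H = 0.28·C.
For each price level, check whether its EOQ is feasible; otherwise the best quantity at that price is the breakpoint.
EOQ at €80.20 = 489.0 (feasible in tier 1): TC = 7,178×€80.20 + (7,178/489.0)×374 + (489.0/2)×0.28×€80.20 = €586,656.01.
EOQ at €79.33 = 491.6 < 4600, so use break Q=4600: TC = 7,178×€79.33 + (7,178/4600.0)×374 + (4600.0/2)×0.28×€79.33 = €621,102.86.
EOQ at €77.40 = 497.7 < 12000, so use break Q=12000: TC = 7,178×€77.40 + (7,178/12000.0)×374 + (12000.0/2)×0.28×€77.40 = €685,832.91.
EOQ at €77.03 = 498.9 < 13000, so use break Q=13000: TC = 7,178×€77.03 + (7,178/13000.0)×374 + (13000.0/2)×0.28×€77.03 = €693,322.45.
Lowest total cost among the candidates is at Q = 489.0.

TC* ≈ €586,656.01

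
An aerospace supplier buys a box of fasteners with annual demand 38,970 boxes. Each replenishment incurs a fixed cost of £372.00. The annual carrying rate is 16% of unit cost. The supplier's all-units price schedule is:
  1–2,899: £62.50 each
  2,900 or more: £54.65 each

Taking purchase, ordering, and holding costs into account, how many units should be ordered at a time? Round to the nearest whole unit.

Holding cost per unit per year at price C is H = 0.16·C.
Candidates are each tier's EOQ (if it falls in that tier) and each price-break quantity.
EOQ at £62.50 = 1702.8 (feasible in tier 1): TC = 38,970×£62.50 + (38,970/1702.8)×372 + (1702.8/2)×0.16×£62.50 = £2,452,652.53.
EOQ at £54.65 = 1820.9 < 2900, so use break Q=2900: TC = 38,970×£54.65 + (38,970/2900.0)×372 + (2900.0/2)×0.16×£54.65 = £2,147,388.21.
Lowest total cost is £2,147,388.21 at Q = 2900.0.

Q* ≈ 2,900 boxes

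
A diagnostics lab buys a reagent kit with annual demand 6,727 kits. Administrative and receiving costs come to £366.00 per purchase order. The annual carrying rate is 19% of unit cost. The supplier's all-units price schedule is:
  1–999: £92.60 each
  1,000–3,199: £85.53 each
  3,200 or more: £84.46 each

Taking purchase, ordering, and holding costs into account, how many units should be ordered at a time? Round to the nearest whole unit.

Q* ≈ 1,000 kits

Holding cost per unit per year at price C is H = 0.19·C.
Candidates are each tier's EOQ (if it falls in that tier) and each price-break quantity.
EOQ at £92.60 = 529.0 (feasible in tier 1): TC = 6,727×£92.60 + (6,727/529.0)×366 + (529.0/2)×0.19×£92.60 = £632,228.03.
EOQ at £85.53 = 550.5 < 1000, so use break Q=1000: TC = 6,727×£85.53 + (6,727/1000.0)×366 + (1000.0/2)×0.19×£85.53 = £585,947.74.
EOQ at £84.46 = 553.9 < 3200, so use break Q=3200: TC = 6,727×£84.46 + (6,727/3200.0)×366 + (3200.0/2)×0.19×£84.46 = £594,607.66.
Lowest total cost is £585,947.74 at Q = 1000.0.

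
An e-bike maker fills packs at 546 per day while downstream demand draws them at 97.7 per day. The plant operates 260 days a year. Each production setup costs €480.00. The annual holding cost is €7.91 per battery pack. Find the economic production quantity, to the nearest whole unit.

Annual demand D = 97.7 × 260 = 25,402.
Production build-up factor (1 − d/p) = 1 − 97.7/546 = 0.8211.
Q* = √(2DS / (H(1 − d/p))) = √(2 × 25,402 × 480 / (7.91 × 0.8211)).
= √(24,385,920 / 6.4946) ≈ 1937.730.

Q* ≈ 1,938 packs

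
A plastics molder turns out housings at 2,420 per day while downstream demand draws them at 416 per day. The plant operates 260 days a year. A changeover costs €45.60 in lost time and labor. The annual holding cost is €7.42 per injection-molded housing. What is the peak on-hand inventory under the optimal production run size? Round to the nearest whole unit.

Annual demand D = 416 × 260 = 108,160.
Production build-up factor (1 − d/p) = 1 − 416/2,420 = 0.8281.
Q* = √(2DS / (H(1 − d/p))) = √(2 × 108,160 × 45.6 / (7.42 × 0.8281)).
= √(9,864,192 / 6.1445) ≈ 1267.032.
Maximum inventory = Q*(1 − d/p) = 1267.032 × 0.8281 ≈ 1049.228.

I_max ≈ 1,049 housings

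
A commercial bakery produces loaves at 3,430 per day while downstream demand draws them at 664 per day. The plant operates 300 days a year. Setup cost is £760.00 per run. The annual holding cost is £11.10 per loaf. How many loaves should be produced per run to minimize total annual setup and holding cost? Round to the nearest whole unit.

Annual demand D = 664 × 300 = 199,200.
Production build-up factor (1 − d/p) = 1 − 664/3,430 = 0.8064.
Q* = √(2DS / (H(1 − d/p))) = √(2 × 199,200 × 760 / (11.1 × 0.8064)).
= √(302,784,000 / 8.9512) ≈ 5816.021.

Q* ≈ 5,816 loaves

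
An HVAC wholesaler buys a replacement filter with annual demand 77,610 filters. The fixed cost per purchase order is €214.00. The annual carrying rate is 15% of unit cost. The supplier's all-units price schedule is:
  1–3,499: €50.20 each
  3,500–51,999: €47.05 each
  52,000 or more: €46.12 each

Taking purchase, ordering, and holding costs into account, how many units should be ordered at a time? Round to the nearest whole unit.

Q* ≈ 3,500 filters

Holding cost per unit per year at price C is H = 0.15·C.
For each price level, check whether its EOQ is feasible; otherwise the best quantity at that price is the breakpoint.
EOQ at €50.20 = 2100.3 (feasible in tier 1): TC = 77,610×€50.20 + (77,610/2100.3)×214 + (2100.3/2)×0.15×€50.20 = €3,911,837.33.
EOQ at €47.05 = 2169.5 < 3500, so use break Q=3500: TC = 77,610×€47.05 + (77,610/3500.0)×214 + (3500.0/2)×0.15×€47.05 = €3,668,646.42.
EOQ at €46.12 = 2191.2 < 52000, so use break Q=52000: TC = 77,610×€46.12 + (77,610/52000.0)×214 + (52000.0/2)×0.15×€46.12 = €3,759,560.59.
Lowest total cost is €3,668,646.42 at Q = 3500.0.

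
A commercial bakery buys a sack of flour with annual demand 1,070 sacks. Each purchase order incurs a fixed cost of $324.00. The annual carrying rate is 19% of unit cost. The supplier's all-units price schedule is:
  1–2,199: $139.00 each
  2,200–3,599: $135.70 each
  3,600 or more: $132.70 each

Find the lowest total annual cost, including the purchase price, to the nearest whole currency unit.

Holding cost per unit per year at price C is H = 0.19·C.
For each price level, check whether its EOQ is feasible; otherwise the best quantity at that price is the breakpoint.
EOQ at $139.00 = 162.0 (feasible in tier 1): TC = 1,070×$139.00 + (1,070/162.0)×324 + (162.0/2)×0.19×$139.00 = $153,009.21.
EOQ at $135.70 = 164.0 < 2200, so use break Q=2200: TC = 1,070×$135.70 + (1,070/2200.0)×324 + (2200.0/2)×0.19×$135.70 = $173,717.88.
EOQ at $132.70 = 165.8 < 3600, so use break Q=3600: TC = 1,070×$132.70 + (1,070/3600.0)×324 + (3600.0/2)×0.19×$132.70 = $187,468.70.
Lowest total cost among the candidates is at Q = 162.0.

TC* ≈ $153,009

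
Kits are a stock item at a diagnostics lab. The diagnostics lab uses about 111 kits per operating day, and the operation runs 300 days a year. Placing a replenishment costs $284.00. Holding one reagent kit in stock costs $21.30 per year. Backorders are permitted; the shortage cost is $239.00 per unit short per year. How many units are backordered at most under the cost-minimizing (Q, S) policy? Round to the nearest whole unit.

S* ≈ 80 kits

Annual demand D = 111 × 300 = 33,300.
With planned backorders, Q* = √(2DS/H) · √((H+B)/B).
√(2DS/H) = √(2 × 33,300 × 284 / 21.3) = 942.338.
√((H+B)/B) = √((21.3+239)/239) = 1.0436.
Q* ≈ 983.433.
S* = Q* · H/(H+B) = 983.433 × 21.3/260.3 ≈ 80.473.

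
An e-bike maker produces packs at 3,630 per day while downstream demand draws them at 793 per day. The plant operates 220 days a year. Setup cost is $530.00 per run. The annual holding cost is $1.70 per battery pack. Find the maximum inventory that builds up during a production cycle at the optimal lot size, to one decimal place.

I_max ≈ 9,220.5 packs

Annual demand D = 793 × 220 = 174,460.
Production build-up factor (1 − d/p) = 1 − 793/3,630 = 0.7815.
Q* = √(2DS / (H(1 − d/p))) = √(2 × 174,460 × 530 / (1.7 × 0.7815)).
= √(184,927,600 / 1.3286) ≈ 11797.773.
Maximum inventory = Q*(1 − d/p) = 11797.773 × 0.7815 ≈ 9220.464.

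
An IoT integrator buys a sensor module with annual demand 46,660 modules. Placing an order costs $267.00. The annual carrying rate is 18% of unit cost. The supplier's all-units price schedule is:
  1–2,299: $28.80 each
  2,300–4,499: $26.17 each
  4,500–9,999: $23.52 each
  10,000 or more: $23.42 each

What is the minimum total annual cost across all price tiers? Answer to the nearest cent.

TC* ≈ $1,109,737.29

Holding cost per unit per year at price C is H = 0.18·C.
For each price level, check whether its EOQ is feasible; otherwise the best quantity at that price is the breakpoint.
EOQ at $28.80 = 2192.4 (feasible in tier 1): TC = 46,660×$28.80 + (46,660/2192.4)×267 + (2192.4/2)×0.18×$28.80 = $1,355,173.16.
EOQ at $26.17 = 2299.9 < 2300, so use break Q=2300: TC = 46,660×$26.17 + (46,660/2300.0)×267 + (2300.0/2)×0.18×$26.17 = $1,231,926.01.
EOQ at $23.52 = 2426.0 < 4500, so use break Q=4500: TC = 46,660×$23.52 + (46,660/4500.0)×267 + (4500.0/2)×0.18×$23.52 = $1,109,737.29.
EOQ at $23.42 = 2431.2 < 10000, so use break Q=10000: TC = 46,660×$23.42 + (46,660/10000.0)×267 + (10000.0/2)×0.18×$23.42 = $1,115,101.02.
Lowest total cost among the candidates is at Q = 4500.0.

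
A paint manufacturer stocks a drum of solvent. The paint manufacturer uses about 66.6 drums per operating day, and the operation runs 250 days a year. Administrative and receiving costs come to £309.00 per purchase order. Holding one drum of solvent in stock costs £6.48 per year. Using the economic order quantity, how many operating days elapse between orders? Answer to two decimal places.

Annual demand D = 66.6 × 250 = 16,650.
EOQ = √(2DS/H) = √(2 × 16,650 × 309 / 6.48) ≈ 1260.13.
Cycle time = Q*/D × 250 = 1260.13 / 16,650 × 250 ≈ 18.921 days.

T ≈ 18.92 days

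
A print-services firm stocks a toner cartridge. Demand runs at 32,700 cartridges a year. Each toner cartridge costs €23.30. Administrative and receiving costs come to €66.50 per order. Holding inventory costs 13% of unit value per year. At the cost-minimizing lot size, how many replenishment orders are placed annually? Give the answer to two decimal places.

N ≈ 27.29 orders per year

Holding cost H = 0.13 × €23.30 = €3.0290 per unit per year.
The optimal lot size = √(2DS/H) = √(2 × 32,700 × 66.5 / 3.029) ≈ 1198.26.
Orders per year = D / Q* = 32,700 / 1198.26 ≈ 27.290.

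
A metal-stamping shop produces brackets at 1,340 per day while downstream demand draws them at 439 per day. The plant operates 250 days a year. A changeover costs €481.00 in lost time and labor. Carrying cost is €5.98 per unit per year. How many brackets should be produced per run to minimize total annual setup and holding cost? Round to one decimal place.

Q* ≈ 5,124.2 brackets

Annual demand D = 439 × 250 = 109,750.
Production build-up factor (1 − d/p) = 1 − 439/1,340 = 0.6724.
Q* = √(2DS / (H(1 − d/p))) = √(2 × 109,750 × 481 / (5.98 × 0.6724)).
= √(105,579,500 / 4.0209) ≈ 5124.237.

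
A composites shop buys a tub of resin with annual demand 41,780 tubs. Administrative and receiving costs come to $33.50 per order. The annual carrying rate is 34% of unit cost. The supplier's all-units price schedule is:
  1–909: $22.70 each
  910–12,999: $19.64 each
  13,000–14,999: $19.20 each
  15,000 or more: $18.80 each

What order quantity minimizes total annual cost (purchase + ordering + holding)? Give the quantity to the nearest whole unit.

Q* ≈ 910 tubs

Holding cost per unit per year at price C is H = 0.34·C.
Candidates are each tier's EOQ (if it falls in that tier) and each price-break quantity.
EOQ at $22.70 = 602.2 (feasible in tier 1): TC = 41,780×$22.70 + (41,780/602.2)×33.5 + (602.2/2)×0.34×$22.70 = $953,054.08.
EOQ at $19.64 = 647.5 < 910, so use break Q=910: TC = 41,780×$19.64 + (41,780/910.0)×33.5 + (910.0/2)×0.34×$19.64 = $825,135.56.
EOQ at $19.20 = 654.8 < 13000, so use break Q=13000: TC = 41,780×$19.20 + (41,780/13000.0)×33.5 + (13000.0/2)×0.34×$19.20 = $844,715.66.
EOQ at $18.80 = 661.8 < 15000, so use break Q=15000: TC = 41,780×$18.80 + (41,780/15000.0)×33.5 + (15000.0/2)×0.34×$18.80 = $833,497.31.
Lowest total cost is $825,135.56 at Q = 910.0.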